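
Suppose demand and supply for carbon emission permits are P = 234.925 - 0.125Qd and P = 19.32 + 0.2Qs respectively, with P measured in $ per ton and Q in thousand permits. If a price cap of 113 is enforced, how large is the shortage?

Shortage = 507

Rewriting in direct form: Qd = 1879.4 - 8P and Qs = -96.6 + 5P.
With P fixed at 113, quantity demanded is 975.4 and quantity supplied is 468.4.
Shortage = Qd - Qs = 975.4 - 468.4 = 507.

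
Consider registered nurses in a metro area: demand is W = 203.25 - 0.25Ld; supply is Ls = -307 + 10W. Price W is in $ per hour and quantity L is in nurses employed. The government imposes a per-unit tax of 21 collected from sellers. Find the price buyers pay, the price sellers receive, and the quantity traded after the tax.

In direct form, Ld = 813 - 4W.
With a tax of 21 on sellers, they supply based on the net price W_s = W_b - 21, so Ls = -517 + 10W_b.
Market clearing requires 813 - 4W_b = -517 + 10W_b; hence 1330 = 14W_b and W_b = 95.
So W_s = 74 and the quantity traded is L = 813 - 4(95) = 433.

W_b = 95, W_s = 74, L = 433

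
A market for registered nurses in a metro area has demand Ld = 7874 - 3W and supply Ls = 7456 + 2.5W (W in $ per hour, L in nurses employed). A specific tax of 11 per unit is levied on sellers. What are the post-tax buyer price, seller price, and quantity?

With a tax of 11 on sellers, they supply based on the net price W_s = W_b - 11, so Ls = 7428.5 + 2.5W_b.
Market clearing requires 7874 - 3W_b = 7428.5 + 2.5W_b; hence 445.5 = 5.5W_b and W_b = 81.
So W_s = 70 and the quantity traded is L = 7874 - 3(81) = 7631.

W_b = 81, W_s = 70, L = 7631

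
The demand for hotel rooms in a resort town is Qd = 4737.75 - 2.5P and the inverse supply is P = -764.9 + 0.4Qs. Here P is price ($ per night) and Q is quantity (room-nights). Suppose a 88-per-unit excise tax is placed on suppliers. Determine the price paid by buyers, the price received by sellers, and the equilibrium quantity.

Rewriting in direct form: Qs = 1912.25 + 2.5P.
The tax drives a wedge P_b - P_s = 88. Substituting P_s = P_b - 88 into supply: Qs = 1692.25 + 2.5P_b.
Set Qd = Qs: 4737.75 - 2.5P_b = 1692.25 + 2.5P_b, so 3045.5 = 5P_b and P_b = 609.1.
So P_s = 521.1 and the quantity traded is Q = 4737.75 - 2.5(609.1) = 3215.

P_b = 609.1, P_s = 521.1, Q = 3215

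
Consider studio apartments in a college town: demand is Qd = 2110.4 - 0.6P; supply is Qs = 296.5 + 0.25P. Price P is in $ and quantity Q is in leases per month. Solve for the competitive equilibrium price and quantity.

P* = 2134, Q* = 830

The market clears where 2110.4 - 0.6P = 296.5 + 0.25P. Rearranging, 0.85P = 1813.9, hence P* = 2134.
Plugging P* into demand: Q* = 2110.4 - 0.6(2134) = 830.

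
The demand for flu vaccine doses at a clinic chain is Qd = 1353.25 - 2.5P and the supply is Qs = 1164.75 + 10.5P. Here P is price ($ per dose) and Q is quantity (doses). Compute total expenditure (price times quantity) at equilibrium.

Total expenditure = 19096.5

Set Qd = Qs: 1353.25 - 2.5P = 1164.75 + 10.5P, so 188.5 = 13P and P* = 14.5.
Substitute back: Q* = 1353.25 - 2.5(14.5) = 1317.
Total expenditure = P* × Q* = 14.5 × 1317 = 19096.5.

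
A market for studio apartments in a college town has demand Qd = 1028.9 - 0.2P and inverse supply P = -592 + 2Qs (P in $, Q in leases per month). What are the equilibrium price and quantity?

P* = 1047, Q* = 819.5

Rewriting in direct form: Qs = 296 + 0.5P.
The market clears where 1028.9 - 0.2P = 296 + 0.5P. Rearranging, 0.7P = 732.9, hence P* = 1047.
Plugging P* into demand: Q* = 1028.9 - 0.2(1047) = 819.5.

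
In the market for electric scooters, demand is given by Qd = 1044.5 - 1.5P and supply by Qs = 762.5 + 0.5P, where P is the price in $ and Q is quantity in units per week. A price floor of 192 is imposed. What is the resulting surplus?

At P = 192: Qd = 756.5 and Qs = 858.5.
Surplus = Qs - Qd = 858.5 - 756.5 = 102.

Surplus = 102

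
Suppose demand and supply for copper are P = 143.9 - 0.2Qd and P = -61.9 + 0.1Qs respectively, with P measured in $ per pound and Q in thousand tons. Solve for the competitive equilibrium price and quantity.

P* = 6.7, Q* = 686

Inverting to quantity form: Qd = 719.5 - 5P and Qs = 619 + 10P.
The market clears where 719.5 - 5P = 619 + 10P. Rearranging, 15P = 100.5, hence P* = 6.7.
Plugging P* into demand: Q* = 719.5 - 5(6.7) = 686.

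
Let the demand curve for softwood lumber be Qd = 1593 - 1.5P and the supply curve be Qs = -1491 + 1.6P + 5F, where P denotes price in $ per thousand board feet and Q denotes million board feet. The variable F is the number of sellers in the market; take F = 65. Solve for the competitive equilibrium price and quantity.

P* = 890, Q* = 258

With F = 65, supply is Qs = -1166 + 1.6P.
Equating demand and supply, 1593 - 1.5P = -1166 + 1.6P gives 3.1P = 2759, so P* = 890.
Plugging P* into demand: Q* = 1593 - 1.5(890) = 258.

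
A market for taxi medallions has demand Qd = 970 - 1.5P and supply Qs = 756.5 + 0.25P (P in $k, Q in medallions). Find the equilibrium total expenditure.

Total expenditure = 96014

Equating demand and supply, 970 - 1.5P = 756.5 + 0.25P gives 1.75P = 213.5, so P* = 122.
From the demand curve, Q* = 970 - 1.5(122) = 787.
Total expenditure = P* × Q* = 122 × 787 = 96014.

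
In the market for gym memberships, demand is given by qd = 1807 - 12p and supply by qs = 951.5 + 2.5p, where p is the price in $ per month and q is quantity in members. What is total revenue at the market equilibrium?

Total revenue = 64841

At equilibrium qd = qs, so 1807 - 12p = 951.5 + 2.5p; collecting terms, 855.5 = 14.5p and p* = 59.
Substitute back: q* = 1807 - 12(59) = 1099.
Total revenue = p* × q* = 59 × 1099 = 64841.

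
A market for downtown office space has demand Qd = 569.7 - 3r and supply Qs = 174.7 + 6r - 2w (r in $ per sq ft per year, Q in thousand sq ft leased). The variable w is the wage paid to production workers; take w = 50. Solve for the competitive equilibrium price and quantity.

r* = 55, Q* = 404.7

With w = 50, supply is Qs = 74.7 + 6r.
Equating demand and supply, 569.7 - 3r = 74.7 + 6r gives 9r = 495, so r* = 55.
Substitute back: Q* = 569.7 - 3(55) = 404.7.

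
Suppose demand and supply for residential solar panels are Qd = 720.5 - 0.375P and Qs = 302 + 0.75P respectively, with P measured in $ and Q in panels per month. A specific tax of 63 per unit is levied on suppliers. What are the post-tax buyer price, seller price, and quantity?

Suppliers keep P_s = P_b - 63 per unit, so supply in terms of the buyer price is Qs = 254.75 + 0.75P_b.
Set Qd = Qs: 720.5 - 0.375P_b = 254.75 + 0.75P_b, so 465.75 = 1.125P_b and P_b = 414.
Then P_s = 414 - 63 = 351 and Q = 720.5 - 0.375(414) = 565.25.

P_b = 414, P_s = 351, Q = 565.25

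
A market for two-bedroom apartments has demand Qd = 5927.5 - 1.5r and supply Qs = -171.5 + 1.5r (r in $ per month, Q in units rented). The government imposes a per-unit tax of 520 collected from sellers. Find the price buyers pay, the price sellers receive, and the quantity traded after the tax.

The tax drives a wedge r_b - r_s = 520. Substituting r_s = r_b - 520 into supply: Qs = -951.5 + 1.5r_b.
Equate demand and the shifted supply: 5927.5 - 1.5r_b = -951.5 + 1.5r_b, giving 3r_b = 6879, so r_b = 2293.
So r_s = 1773 and the quantity traded is Q = 5927.5 - 1.5(2293) = 2488.

r_b = 2293, r_s = 1773, Q = 2488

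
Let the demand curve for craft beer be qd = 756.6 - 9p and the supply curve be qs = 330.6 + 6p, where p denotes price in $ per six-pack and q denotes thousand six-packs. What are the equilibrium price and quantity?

p* = 28.4, q* = 501

Equating demand and supply, 756.6 - 9p = 330.6 + 6p gives 15p = 426, so p* = 28.4.
Then q* = 756.6 - 9(28.4) = 501.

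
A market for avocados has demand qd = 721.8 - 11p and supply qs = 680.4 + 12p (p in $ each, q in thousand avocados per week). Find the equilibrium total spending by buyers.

Total spending by buyers = 1263.6

At equilibrium qd = qs, so 721.8 - 11p = 680.4 + 12p; collecting terms, 41.4 = 23p and p* = 1.8.
From the demand curve, q* = 721.8 - 11(1.8) = 702.
Total spending by buyers = p* × q* = 1.8 × 702 = 1263.6.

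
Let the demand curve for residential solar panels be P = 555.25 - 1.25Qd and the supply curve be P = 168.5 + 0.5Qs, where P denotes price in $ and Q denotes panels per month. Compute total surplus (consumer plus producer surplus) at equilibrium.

Solving each curve for Q: Qd = 444.2 - 0.8P and Qs = -337 + 2P.
At equilibrium Qd = Qs, so 444.2 - 0.8P = -337 + 2P; collecting terms, 781.2 = 2.8P and P* = 279.
From the demand curve, Q* = 444.2 - 0.8(279) = 221.
Demand choke price = 555.25; supply choke price = 168.5. CS = ½(555.25 - 279)(221) = 30525.625; PS = ½(279 - 168.5)(221) = 12210.25. Total surplus = 42735.875.

Total surplus = 42735.875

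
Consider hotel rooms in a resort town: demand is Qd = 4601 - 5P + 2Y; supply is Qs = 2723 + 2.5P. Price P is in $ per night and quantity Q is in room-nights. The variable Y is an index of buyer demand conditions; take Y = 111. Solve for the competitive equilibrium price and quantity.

P* = 280, Q* = 3423

With Y = 111, demand is Qd = 4823 - 5P.
Equating demand and supply, 4823 - 5P = 2723 + 2.5P gives 7.5P = 2100, so P* = 280.
Then Q* = 4823 - 5(280) = 3423.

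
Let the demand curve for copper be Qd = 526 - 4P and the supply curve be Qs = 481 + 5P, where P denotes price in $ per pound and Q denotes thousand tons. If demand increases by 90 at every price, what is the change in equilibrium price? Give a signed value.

ΔP = 10

Equating demand and supply, 526 - 4P = 481 + 5P gives 9P = 45, so P* = 5.
From the demand curve, Q* = 526 - 4(5) = 506.
After the shift, demand is Qd = 616 - 4P.
The new intersection has 135 = 9P, i.e. P = 15, Q = 556.
ΔP = 15 - 5 = 10.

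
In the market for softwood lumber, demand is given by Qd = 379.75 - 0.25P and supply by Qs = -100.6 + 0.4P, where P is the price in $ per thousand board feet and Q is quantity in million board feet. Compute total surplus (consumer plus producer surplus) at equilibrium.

Set Qd = Qs: 379.75 - 0.25P = -100.6 + 0.4P, so 480.35 = 0.65P and P* = 739.
Plugging P* into demand: Q* = 379.75 - 0.25(739) = 195.
Demand choke price = 1519; supply choke price = 251.5. CS = ½(1519 - 739)(195) = 76050; PS = ½(739 - 251.5)(195) = 47531.25. Total surplus = 123581.25.

Total surplus = 123581.25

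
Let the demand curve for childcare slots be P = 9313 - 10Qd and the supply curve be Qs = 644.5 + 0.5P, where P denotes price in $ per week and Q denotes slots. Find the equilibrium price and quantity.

P* = 478, Q* = 883.5

Rewriting in direct form: Qd = 931.3 - 0.1P.
Equating demand and supply, 931.3 - 0.1P = 644.5 + 0.5P gives 0.6P = 286.8, so P* = 478.
From the demand curve, Q* = 931.3 - 0.1(478) = 883.5.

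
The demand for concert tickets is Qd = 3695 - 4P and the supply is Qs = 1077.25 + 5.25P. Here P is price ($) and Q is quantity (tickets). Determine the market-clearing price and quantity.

P* = 283, Q* = 2563

Set Qd = Qs: 3695 - 4P = 1077.25 + 5.25P, so 2617.75 = 9.25P and P* = 283.
From the demand curve, Q* = 3695 - 4(283) = 2563.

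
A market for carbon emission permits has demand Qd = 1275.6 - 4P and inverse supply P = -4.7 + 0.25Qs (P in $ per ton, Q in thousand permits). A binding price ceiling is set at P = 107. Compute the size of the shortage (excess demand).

Inverting to quantity form: Qs = 18.8 + 4P.
At P = 107: Qd = 847.6 and Qs = 446.8.
Shortage = Qd - Qs = 847.6 - 446.8 = 400.8.

Shortage = 400.8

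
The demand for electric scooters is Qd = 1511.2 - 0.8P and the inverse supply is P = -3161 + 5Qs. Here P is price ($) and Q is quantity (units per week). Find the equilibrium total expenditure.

Total expenditure = 710232

Solving each curve for Q: Qs = 632.2 + 0.2P.
Set Qd = Qs: 1511.2 - 0.8P = 632.2 + 0.2P, so 879 = P and P* = 879.
Plugging P* into demand: Q* = 1511.2 - 0.8(879) = 808.
Total expenditure = P* × Q* = 879 × 808 = 710232.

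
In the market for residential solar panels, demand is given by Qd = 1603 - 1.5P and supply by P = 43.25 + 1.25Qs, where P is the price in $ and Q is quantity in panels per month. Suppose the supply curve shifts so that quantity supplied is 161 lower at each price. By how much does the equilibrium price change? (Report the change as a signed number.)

ΔP = 70

Solving each curve for Q: Qs = -34.6 + 0.8P.
The market clears where 1603 - 1.5P = -34.6 + 0.8P. Rearranging, 2.3P = 1637.6, hence P* = 712.
Substitute back: Q* = 1603 - 1.5(712) = 535.
After the shift, supply is Qs = -195.6 + 0.8P.
Re-solving, 2.3P = 1798.6 gives P = 782 and Q = 430.
ΔP = 782 - 712 = 70.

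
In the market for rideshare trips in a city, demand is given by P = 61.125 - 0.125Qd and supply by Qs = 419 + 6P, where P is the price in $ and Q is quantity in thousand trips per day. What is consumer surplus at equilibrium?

Consumer surplus = 12600.0625

Inverting to quantity form: Qd = 489 - 8P.
Set Qd = Qs: 489 - 8P = 419 + 6P, so 70 = 14P and P* = 5.
Then Q* = 489 - 8(5) = 449.
Demand choke price (Qd = 0): P = 489/8 = 61.125. Consumer surplus = ½ × (61.125 - 5) × 449 = 12600.0625.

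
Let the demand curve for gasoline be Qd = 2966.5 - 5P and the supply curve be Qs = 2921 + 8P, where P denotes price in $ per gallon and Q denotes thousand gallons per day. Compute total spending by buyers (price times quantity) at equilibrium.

Equating demand and supply, 2966.5 - 5P = 2921 + 8P gives 13P = 45.5, so P* = 3.5.
Then Q* = 2966.5 - 5(3.5) = 2949.
Total spending by buyers = P* × Q* = 3.5 × 2949 = 10321.5.

Total spending by buyers = 10321.5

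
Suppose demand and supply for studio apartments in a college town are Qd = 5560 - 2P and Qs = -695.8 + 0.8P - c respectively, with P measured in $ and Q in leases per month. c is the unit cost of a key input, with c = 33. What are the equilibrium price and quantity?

With c = 33, supply is Qs = -728.8 + 0.8P.
Equating demand and supply, 5560 - 2P = -728.8 + 0.8P gives 2.8P = 6288.8, so P* = 2246.
Plugging P* into demand: Q* = 5560 - 2(2246) = 1068.

P* = 2246, Q* = 1068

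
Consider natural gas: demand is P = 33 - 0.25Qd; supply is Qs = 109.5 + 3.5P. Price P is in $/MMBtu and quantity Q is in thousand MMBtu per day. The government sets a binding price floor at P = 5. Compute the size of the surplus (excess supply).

Solving each curve for Q: Qd = 132 - 4P.
With P fixed at 5, quantity demanded is 112 and quantity supplied is 127.
Surplus = Qs - Qd = 127 - 112 = 15.

Surplus = 15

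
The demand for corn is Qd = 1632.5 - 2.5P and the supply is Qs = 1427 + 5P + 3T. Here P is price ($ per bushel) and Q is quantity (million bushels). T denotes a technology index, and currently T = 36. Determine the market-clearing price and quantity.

P* = 13, Q* = 1600

With T = 36, supply is Qs = 1535 + 5P.
Set Qd = Qs: 1632.5 - 2.5P = 1535 + 5P, so 97.5 = 7.5P and P* = 13.
Plugging P* into demand: Q* = 1632.5 - 2.5(13) = 1600.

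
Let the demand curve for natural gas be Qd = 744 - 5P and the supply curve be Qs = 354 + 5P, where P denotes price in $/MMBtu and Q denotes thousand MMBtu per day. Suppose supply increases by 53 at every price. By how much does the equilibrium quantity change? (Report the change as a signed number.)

ΔQ = 26.5

Equating demand and supply, 744 - 5P = 354 + 5P gives 10P = 390, so P* = 39.
Substitute back: Q* = 744 - 5(39) = 549.
After the shift, supply is Qs = 407 + 5P.
New equilibrium: 337 = 10P, so P = 33.7 and Q = 575.5.
ΔQ = 575.5 - 549 = 26.5.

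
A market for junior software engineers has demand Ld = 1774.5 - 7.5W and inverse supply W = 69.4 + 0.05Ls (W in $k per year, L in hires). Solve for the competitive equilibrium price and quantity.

W* = 115, L* = 912

In direct form, Ls = -1388 + 20W.
The market clears where 1774.5 - 7.5W = -1388 + 20W. Rearranging, 27.5W = 3162.5, hence W* = 115.
Substitute back: L* = 1774.5 - 7.5(115) = 912.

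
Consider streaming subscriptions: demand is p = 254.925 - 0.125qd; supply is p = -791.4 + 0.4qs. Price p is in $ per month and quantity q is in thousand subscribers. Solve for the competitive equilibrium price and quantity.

Inverting to quantity form: qd = 2039.4 - 8p and qs = 1978.5 + 2.5p.
Set qd = qs: 2039.4 - 8p = 1978.5 + 2.5p, so 60.9 = 10.5p and p* = 5.8.
Plugging p* into demand: q* = 2039.4 - 8(5.8) = 1993.

p* = 5.8, q* = 1993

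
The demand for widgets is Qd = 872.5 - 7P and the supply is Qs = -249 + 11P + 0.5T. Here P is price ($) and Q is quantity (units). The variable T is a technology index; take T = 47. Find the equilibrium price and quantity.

With T = 47, supply is Qs = -225.5 + 11P.
The market clears where 872.5 - 7P = -225.5 + 11P. Rearranging, 18P = 1098, hence P* = 61.
Plugging P* into demand: Q* = 872.5 - 7(61) = 445.5.

P* = 61, Q* = 445.5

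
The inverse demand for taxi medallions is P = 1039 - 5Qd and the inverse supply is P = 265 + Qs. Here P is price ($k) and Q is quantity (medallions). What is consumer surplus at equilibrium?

Consumer surplus = 41602.5

In direct form, Qd = 207.8 - 0.2P and Qs = -265 + P.
At equilibrium Qd = Qs, so 207.8 - 0.2P = -265 + P; collecting terms, 472.8 = 1.2P and P* = 394.
From the demand curve, Q* = 207.8 - 0.2(394) = 129.
Demand choke price (Qd = 0): P = 207.8/0.2 = 1039. Consumer surplus = ½ × (1039 - 394) × 129 = 41602.5.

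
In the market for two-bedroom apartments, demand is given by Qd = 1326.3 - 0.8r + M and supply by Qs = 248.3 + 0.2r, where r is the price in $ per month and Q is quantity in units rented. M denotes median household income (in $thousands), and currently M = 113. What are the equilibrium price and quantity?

r* = 1191, Q* = 486.5

With M = 113, demand is Qd = 1439.3 - 0.8r.
The market clears where 1439.3 - 0.8r = 248.3 + 0.2r. Rearranging, r = 1191, hence r* = 1191.
Plugging r* into demand: Q* = 1439.3 - 0.8(1191) = 486.5.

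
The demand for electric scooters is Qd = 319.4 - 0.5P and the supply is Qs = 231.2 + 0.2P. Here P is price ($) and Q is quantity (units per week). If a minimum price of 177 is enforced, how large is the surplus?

Evaluating both curves at the floor price 177 gives Qd = 230.9, Qs = 266.6.
Surplus = Qs - Qd = 266.6 - 230.9 = 35.7.

Surplus = 35.7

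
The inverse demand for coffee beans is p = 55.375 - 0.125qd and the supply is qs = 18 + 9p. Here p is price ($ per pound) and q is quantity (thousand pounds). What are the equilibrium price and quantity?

p* = 25, q* = 243

In direct form, qd = 443 - 8p.
The market clears where 443 - 8p = 18 + 9p. Rearranging, 17p = 425, hence p* = 25.
Substitute back: q* = 443 - 8(25) = 243.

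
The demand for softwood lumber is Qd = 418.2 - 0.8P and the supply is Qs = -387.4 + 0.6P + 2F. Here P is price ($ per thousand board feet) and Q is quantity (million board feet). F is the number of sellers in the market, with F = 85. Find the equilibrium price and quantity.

With F = 85, supply is Qs = -217.4 + 0.6P.
At equilibrium Qd = Qs, so 418.2 - 0.8P = -217.4 + 0.6P; collecting terms, 635.6 = 1.4P and P* = 454.
Substitute back: Q* = 418.2 - 0.8(454) = 55.

P* = 454, Q* = 55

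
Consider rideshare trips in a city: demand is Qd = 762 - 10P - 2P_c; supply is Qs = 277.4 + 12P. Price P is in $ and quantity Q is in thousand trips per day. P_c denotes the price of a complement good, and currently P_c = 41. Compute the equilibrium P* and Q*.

With P_c = 41, demand is Qd = 680 - 10P.
At equilibrium Qd = Qs, so 680 - 10P = 277.4 + 12P; collecting terms, 402.6 = 22P and P* = 18.3.
Substitute back: Q* = 680 - 10(18.3) = 497.

P* = 18.3, Q* = 497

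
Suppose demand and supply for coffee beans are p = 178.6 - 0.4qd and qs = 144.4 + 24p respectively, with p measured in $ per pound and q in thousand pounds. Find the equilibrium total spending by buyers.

Total spending by buyers = 4765.2

In direct form, qd = 446.5 - 2.5p.
Set qd = qs: 446.5 - 2.5p = 144.4 + 24p, so 302.1 = 26.5p and p* = 11.4.
Substitute back: q* = 446.5 - 2.5(11.4) = 418.
Total spending by buyers = p* × q* = 11.4 × 418 = 4765.2.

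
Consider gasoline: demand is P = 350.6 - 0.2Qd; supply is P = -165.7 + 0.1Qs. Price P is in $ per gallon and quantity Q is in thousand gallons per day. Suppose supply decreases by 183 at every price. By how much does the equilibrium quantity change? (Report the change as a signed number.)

Rewriting in direct form: Qd = 1753 - 5P and Qs = 1657 + 10P.
At equilibrium Qd = Qs, so 1753 - 5P = 1657 + 10P; collecting terms, 96 = 15P and P* = 6.4.
Substitute back: Q* = 1753 - 5(6.4) = 1721.
After the shift, supply is Qs = 1474 + 10P.
Re-solving, 15P = 279 gives P = 18.6 and Q = 1660.
ΔQ = 1660 - 1721 = -61.

ΔQ = -61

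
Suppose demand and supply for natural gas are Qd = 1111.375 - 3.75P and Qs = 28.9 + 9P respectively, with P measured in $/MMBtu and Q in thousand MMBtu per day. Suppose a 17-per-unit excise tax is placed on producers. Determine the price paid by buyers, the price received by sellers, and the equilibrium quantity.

With a tax of 17 on producers, they supply based on the net price P_s = P_b - 17, so Qs = -124.1 + 9P_b.
Equate demand and the shifted supply: 1111.375 - 3.75P_b = -124.1 + 9P_b, giving 12.75P_b = 1235.475, so P_b = 96.9.
Then P_s = 96.9 - 17 = 79.9 and Q = 1111.375 - 3.75(96.9) = 748.

P_b = 96.9, P_s = 79.9, Q = 748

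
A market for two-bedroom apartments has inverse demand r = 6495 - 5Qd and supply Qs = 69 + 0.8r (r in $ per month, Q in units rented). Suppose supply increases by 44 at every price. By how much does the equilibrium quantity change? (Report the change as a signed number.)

ΔQ = 8.8

Solving each curve for Q: Qd = 1299 - 0.2r.
Set Qd = Qs: 1299 - 0.2r = 69 + 0.8r, so 1230 = r and r* = 1230.
Substitute back: Q* = 1299 - 0.2(1230) = 1053.
After the shift, supply is Qs = 113 + 0.8r.
New equilibrium: 1186 = r, so r = 1186 and Q = 1061.8.
ΔQ = 1061.8 - 1053 = 8.8.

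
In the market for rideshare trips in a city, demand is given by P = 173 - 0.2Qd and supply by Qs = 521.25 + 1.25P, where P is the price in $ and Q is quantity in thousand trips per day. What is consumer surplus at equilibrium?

Consumer surplus = 34810

Solving each curve for Q: Qd = 865 - 5P.
At equilibrium Qd = Qs, so 865 - 5P = 521.25 + 1.25P; collecting terms, 343.75 = 6.25P and P* = 55.
Substitute back: Q* = 865 - 5(55) = 590.
Demand choke price (Qd = 0): P = 865/5 = 173. Consumer surplus = ½ × (173 - 55) × 590 = 34810.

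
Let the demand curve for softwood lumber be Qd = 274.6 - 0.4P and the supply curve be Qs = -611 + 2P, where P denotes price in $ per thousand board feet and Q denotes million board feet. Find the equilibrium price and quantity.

P* = 369, Q* = 127

At equilibrium Qd = Qs, so 274.6 - 0.4P = -611 + 2P; collecting terms, 885.6 = 2.4P and P* = 369.
Plugging P* into demand: Q* = 274.6 - 0.4(369) = 127.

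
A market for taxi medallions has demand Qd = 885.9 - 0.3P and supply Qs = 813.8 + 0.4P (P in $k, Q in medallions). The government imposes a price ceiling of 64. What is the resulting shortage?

Shortage = 27.3

Evaluating both curves at the ceiling price 64 gives Qd = 866.7, Qs = 839.4.
Shortage = Qd - Qs = 866.7 - 839.4 = 27.3.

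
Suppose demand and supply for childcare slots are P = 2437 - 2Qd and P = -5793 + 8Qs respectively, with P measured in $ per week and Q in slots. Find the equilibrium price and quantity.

Rewriting in direct form: Qd = 1218.5 - 0.5P and Qs = 724.125 + 0.125P.
Set Qd = Qs: 1218.5 - 0.5P = 724.125 + 0.125P, so 494.375 = 0.625P and P* = 791.
From the demand curve, Q* = 1218.5 - 0.5(791) = 823.

P* = 791, Q* = 823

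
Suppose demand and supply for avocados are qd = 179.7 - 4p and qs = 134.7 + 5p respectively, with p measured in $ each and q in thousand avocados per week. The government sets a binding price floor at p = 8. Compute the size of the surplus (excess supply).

Surplus = 27

At p = 8: qd = 147.7 and qs = 174.7.
Surplus = qs - qd = 174.7 - 147.7 = 27.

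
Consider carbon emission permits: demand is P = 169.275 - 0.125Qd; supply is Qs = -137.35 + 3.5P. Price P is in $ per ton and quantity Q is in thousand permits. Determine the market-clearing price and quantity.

Inverting to quantity form: Qd = 1354.2 - 8P.
At equilibrium Qd = Qs, so 1354.2 - 8P = -137.35 + 3.5P; collecting terms, 1491.55 = 11.5P and P* = 129.7.
Substitute back: Q* = 1354.2 - 8(129.7) = 316.6.

P* = 129.7, Q* = 316.6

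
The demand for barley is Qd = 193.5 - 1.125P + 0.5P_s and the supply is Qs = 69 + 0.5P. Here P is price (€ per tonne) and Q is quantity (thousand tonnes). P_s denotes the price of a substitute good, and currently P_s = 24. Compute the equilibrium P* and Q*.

P* = 84, Q* = 111

With P_s = 24, demand is Qd = 205.5 - 1.125P.
Set Qd = Qs: 205.5 - 1.125P = 69 + 0.5P, so 136.5 = 1.625P and P* = 84.
Then Q* = 205.5 - 1.125(84) = 111.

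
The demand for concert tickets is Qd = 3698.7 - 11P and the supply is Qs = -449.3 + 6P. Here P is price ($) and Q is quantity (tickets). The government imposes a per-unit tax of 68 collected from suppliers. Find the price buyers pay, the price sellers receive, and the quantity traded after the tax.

Suppliers keep P_s = P_b - 68 per unit, so supply in terms of the buyer price is Qs = -857.3 + 6P_b.
Market clearing requires 3698.7 - 11P_b = -857.3 + 6P_b; hence 4556 = 17P_b and P_b = 268.
So P_s = 200 and the quantity traded is Q = 3698.7 - 11(268) = 750.7.

P_b = 268, P_s = 200, Q = 750.7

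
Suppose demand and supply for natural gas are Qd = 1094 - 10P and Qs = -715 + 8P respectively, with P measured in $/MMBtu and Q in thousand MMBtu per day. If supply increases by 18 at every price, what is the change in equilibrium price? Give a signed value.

At equilibrium Qd = Qs, so 1094 - 10P = -715 + 8P; collecting terms, 1809 = 18P and P* = 100.5.
Then Q* = 1094 - 10(100.5) = 89.
After the shift, supply is Qs = -697 + 8P.
The new intersection has 1791 = 18P, i.e. P = 99.5, Q = 99.
ΔP = 99.5 - 100.5 = -1.

ΔP = -1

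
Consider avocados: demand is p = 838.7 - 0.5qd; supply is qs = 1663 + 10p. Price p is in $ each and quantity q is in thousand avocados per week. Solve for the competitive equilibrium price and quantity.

In direct form, qd = 1677.4 - 2p.
Set qd = qs: 1677.4 - 2p = 1663 + 10p, so 14.4 = 12p and p* = 1.2.
Plugging p* into demand: q* = 1677.4 - 2(1.2) = 1675.

p* = 1.2, q* = 1675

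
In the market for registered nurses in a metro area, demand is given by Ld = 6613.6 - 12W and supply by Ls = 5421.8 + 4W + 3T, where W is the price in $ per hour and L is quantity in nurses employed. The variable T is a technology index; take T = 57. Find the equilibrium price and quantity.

W* = 63.8, L* = 5848

With T = 57, supply is Ls = 5592.8 + 4W.
The market clears where 6613.6 - 12W = 5592.8 + 4W. Rearranging, 16W = 1020.8, hence W* = 63.8.
Then L* = 6613.6 - 12(63.8) = 5848.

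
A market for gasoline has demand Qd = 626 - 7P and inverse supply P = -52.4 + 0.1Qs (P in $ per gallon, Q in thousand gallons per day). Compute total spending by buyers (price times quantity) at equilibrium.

In direct form, Qs = 524 + 10P.
Equating demand and supply, 626 - 7P = 524 + 10P gives 17P = 102, so P* = 6.
Plugging P* into demand: Q* = 626 - 7(6) = 584.
Total spending by buyers = P* × Q* = 6 × 584 = 3504.

Total spending by buyers = 3504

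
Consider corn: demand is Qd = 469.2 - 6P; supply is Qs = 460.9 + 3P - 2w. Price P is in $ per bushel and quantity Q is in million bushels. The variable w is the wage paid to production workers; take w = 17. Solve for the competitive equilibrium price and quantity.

With w = 17, supply is Qs = 426.9 + 3P.
Set Qd = Qs: 469.2 - 6P = 426.9 + 3P, so 42.3 = 9P and P* = 4.7.
Plugging P* into demand: Q* = 469.2 - 6(4.7) = 441.

P* = 4.7, Q* = 441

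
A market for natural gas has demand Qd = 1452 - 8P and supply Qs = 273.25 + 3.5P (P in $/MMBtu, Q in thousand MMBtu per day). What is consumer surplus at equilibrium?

At equilibrium Qd = Qs, so 1452 - 8P = 273.25 + 3.5P; collecting terms, 1178.75 = 11.5P and P* = 102.5.
Plugging P* into demand: Q* = 1452 - 8(102.5) = 632.
Demand choke price (Qd = 0): P = 1452/8 = 181.5. Consumer surplus = ½ × (181.5 - 102.5) × 632 = 24964.

Consumer surplus = 24964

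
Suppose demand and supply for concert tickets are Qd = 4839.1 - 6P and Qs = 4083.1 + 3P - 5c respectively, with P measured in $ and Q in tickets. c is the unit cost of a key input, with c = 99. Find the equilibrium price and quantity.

P* = 139, Q* = 4005.1

With c = 99, supply is Qs = 3588.1 + 3P.
At equilibrium Qd = Qs, so 4839.1 - 6P = 3588.1 + 3P; collecting terms, 1251 = 9P and P* = 139.
Then Q* = 4839.1 - 6(139) = 4005.1.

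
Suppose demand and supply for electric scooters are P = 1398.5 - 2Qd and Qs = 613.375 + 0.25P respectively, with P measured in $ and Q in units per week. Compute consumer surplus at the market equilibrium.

Rewriting in direct form: Qd = 699.25 - 0.5P.
Set Qd = Qs: 699.25 - 0.5P = 613.375 + 0.25P, so 85.875 = 0.75P and P* = 114.5.
Substitute back: Q* = 699.25 - 0.5(114.5) = 642.
Demand choke price (Qd = 0): P = 699.25/0.5 = 1398.5. Consumer surplus = ½ × (1398.5 - 114.5) × 642 = 412164.

Consumer surplus = 412164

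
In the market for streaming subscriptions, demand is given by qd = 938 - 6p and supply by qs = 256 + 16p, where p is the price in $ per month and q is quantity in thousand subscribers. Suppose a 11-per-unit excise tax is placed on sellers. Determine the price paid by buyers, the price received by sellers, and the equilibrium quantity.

The tax drives a wedge p_b - p_s = 11. Substituting p_s = p_b - 11 into supply: qs = 80 + 16p_b.
Equate demand and the shifted supply: 938 - 6p_b = 80 + 16p_b, giving 22p_b = 858, so p_b = 39.
So p_s = 28 and the quantity traded is q = 938 - 6(39) = 704.

p_b = 39, p_s = 28, q = 704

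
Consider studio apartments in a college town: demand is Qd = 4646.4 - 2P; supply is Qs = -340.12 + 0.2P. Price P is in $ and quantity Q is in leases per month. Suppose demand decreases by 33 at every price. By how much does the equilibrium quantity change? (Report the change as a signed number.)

The market clears where 4646.4 - 2P = -340.12 + 0.2P. Rearranging, 2.2P = 4986.52, hence P* = 2266.6.
Substitute back: Q* = 4646.4 - 2(2266.6) = 113.2.
After the shift, demand is Qd = 4613.4 - 2P.
Re-solving, 2.2P = 4953.52 gives P = 2251.6 and Q = 110.2.
ΔQ = 110.2 - 113.2 = -3.

ΔQ = -3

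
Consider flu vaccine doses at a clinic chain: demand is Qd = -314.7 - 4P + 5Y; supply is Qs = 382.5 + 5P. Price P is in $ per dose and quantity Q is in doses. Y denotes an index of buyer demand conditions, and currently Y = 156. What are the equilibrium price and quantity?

With Y = 156, demand is Qd = 465.3 - 4P.
The market clears where 465.3 - 4P = 382.5 + 5P. Rearranging, 9P = 82.8, hence P* = 9.2.
Then Q* = 465.3 - 4(9.2) = 428.5.

P* = 9.2, Q* = 428.5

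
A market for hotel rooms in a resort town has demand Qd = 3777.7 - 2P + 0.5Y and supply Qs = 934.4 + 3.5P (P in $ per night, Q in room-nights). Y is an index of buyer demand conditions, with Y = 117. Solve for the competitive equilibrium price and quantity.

P* = 527.6, Q* = 2781

With Y = 117, demand is Qd = 3836.2 - 2P.
The market clears where 3836.2 - 2P = 934.4 + 3.5P. Rearranging, 5.5P = 2901.8, hence P* = 527.6.
Then Q* = 3836.2 - 2(527.6) = 2781.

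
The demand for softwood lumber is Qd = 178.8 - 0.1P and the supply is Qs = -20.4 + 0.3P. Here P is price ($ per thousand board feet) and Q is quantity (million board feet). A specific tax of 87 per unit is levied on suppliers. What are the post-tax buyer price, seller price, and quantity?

P_b = 563.25, P_s = 476.25, Q = 122.475

With a tax of 87 on suppliers, they supply based on the net price P_s = P_b - 87, so Qs = -46.5 + 0.3P_b.
Market clearing requires 178.8 - 0.1P_b = -46.5 + 0.3P_b; hence 225.3 = 0.4P_b and P_b = 563.25.
Then P_s = 563.25 - 87 = 476.25 and Q = 178.8 - 0.1(563.25) = 122.475.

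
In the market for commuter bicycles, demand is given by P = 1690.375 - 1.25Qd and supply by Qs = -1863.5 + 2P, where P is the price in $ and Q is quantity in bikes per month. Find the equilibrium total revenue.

Total revenue = 497874.75

In direct form, Qd = 1352.3 - 0.8P.
Set Qd = Qs: 1352.3 - 0.8P = -1863.5 + 2P, so 3215.8 = 2.8P and P* = 1148.5.
From the demand curve, Q* = 1352.3 - 0.8(1148.5) = 433.5.
Total revenue = P* × Q* = 1148.5 × 433.5 = 497874.75.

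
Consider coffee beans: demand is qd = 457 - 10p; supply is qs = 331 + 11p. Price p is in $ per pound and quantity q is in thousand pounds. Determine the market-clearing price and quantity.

p* = 6, q* = 397

The market clears where 457 - 10p = 331 + 11p. Rearranging, 21p = 126, hence p* = 6.
Plugging p* into demand: q* = 457 - 10(6) = 397.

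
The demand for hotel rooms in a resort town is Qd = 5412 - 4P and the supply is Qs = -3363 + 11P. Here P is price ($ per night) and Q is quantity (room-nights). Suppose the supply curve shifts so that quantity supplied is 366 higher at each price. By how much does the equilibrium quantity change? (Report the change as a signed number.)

At equilibrium Qd = Qs, so 5412 - 4P = -3363 + 11P; collecting terms, 8775 = 15P and P* = 585.
Then Q* = 5412 - 4(585) = 3072.
After the shift, supply is Qs = -2997 + 11P.
Re-solving, 15P = 8409 gives P = 560.6 and Q = 3169.6.
ΔQ = 3169.6 - 3072 = 97.6.

ΔQ = 97.6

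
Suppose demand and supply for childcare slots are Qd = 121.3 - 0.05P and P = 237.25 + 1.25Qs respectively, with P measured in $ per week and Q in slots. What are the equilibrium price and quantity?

In direct form, Qs = -189.8 + 0.8P.
The market clears where 121.3 - 0.05P = -189.8 + 0.8P. Rearranging, 0.85P = 311.1, hence P* = 366.
Substitute back: Q* = 121.3 - 0.05(366) = 103.

P* = 366, Q* = 103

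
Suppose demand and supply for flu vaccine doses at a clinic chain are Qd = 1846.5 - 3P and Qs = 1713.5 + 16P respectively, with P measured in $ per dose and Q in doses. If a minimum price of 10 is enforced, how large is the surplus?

Evaluating both curves at the floor price 10 gives Qd = 1816.5, Qs = 1873.5.
Surplus = Qs - Qd = 1873.5 - 1816.5 = 57.

Surplus = 57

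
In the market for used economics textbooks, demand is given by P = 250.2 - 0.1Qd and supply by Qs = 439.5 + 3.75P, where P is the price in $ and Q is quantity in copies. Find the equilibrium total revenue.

Inverting to quantity form: Qd = 2502 - 10P.
The market clears where 2502 - 10P = 439.5 + 3.75P. Rearranging, 13.75P = 2062.5, hence P* = 150.
From the demand curve, Q* = 2502 - 10(150) = 1002.
Total revenue = P* × Q* = 150 × 1002 = 150300.

Total revenue = 150300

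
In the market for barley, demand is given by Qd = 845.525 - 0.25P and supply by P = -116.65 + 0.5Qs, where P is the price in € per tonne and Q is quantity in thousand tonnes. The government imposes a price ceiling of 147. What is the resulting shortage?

Inverting to quantity form: Qs = 233.3 + 2P.
Evaluating both curves at the ceiling price 147 gives Qd = 808.775, Qs = 527.3.
Shortage = Qd - Qs = 808.775 - 527.3 = 281.475.

Shortage = 281.475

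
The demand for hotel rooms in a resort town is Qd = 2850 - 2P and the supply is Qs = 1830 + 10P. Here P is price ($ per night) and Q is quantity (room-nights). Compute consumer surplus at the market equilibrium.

The market clears where 2850 - 2P = 1830 + 10P. Rearranging, 12P = 1020, hence P* = 85.
Substitute back: Q* = 2850 - 2(85) = 2680.
Demand choke price (Qd = 0): P = 2850/2 = 1425. Consumer surplus = ½ × (1425 - 85) × 2680 = 1795600.

Consumer surplus = 1795600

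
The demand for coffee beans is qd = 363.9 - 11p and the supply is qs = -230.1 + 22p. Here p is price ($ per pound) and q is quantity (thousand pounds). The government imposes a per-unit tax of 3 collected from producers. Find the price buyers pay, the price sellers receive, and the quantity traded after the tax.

p_b = 20, p_s = 17, q = 143.9

The tax drives a wedge p_b - p_s = 3. Substituting p_s = p_b - 3 into supply: qs = -296.1 + 22p_b.
Market clearing requires 363.9 - 11p_b = -296.1 + 22p_b; hence 660 = 33p_b and p_b = 20.
So p_s = 17 and the quantity traded is q = 363.9 - 11(20) = 143.9.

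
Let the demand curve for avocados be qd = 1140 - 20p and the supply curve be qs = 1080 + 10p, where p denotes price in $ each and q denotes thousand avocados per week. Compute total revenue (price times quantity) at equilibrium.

Total revenue = 2200

At equilibrium qd = qs, so 1140 - 20p = 1080 + 10p; collecting terms, 60 = 30p and p* = 2.
From the demand curve, q* = 1140 - 20(2) = 1100.
Total revenue = p* × q* = 2 × 1100 = 2200.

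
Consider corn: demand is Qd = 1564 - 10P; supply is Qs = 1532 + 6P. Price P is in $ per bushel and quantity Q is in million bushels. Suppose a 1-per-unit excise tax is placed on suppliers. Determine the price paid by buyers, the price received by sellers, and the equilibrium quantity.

P_b = 2.375, P_s = 1.375, Q = 1540.25

Suppliers keep P_s = P_b - 1 per unit, so supply in terms of the buyer price is Qs = 1526 + 6P_b.
Equate demand and the shifted supply: 1564 - 10P_b = 1526 + 6P_b, giving 16P_b = 38, so P_b = 2.375.
So P_s = 1.375 and the quantity traded is Q = 1564 - 10(2.375) = 1540.25.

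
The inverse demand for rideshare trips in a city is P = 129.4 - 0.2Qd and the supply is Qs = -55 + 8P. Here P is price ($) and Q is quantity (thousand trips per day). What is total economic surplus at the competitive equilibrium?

Total surplus = 23095.9625

Rewriting in direct form: Qd = 647 - 5P.
Set Qd = Qs: 647 - 5P = -55 + 8P, so 702 = 13P and P* = 54.
From the demand curve, Q* = 647 - 5(54) = 377.
Demand choke price = 129.4; supply choke price = 6.875. CS = ½(129.4 - 54)(377) = 14212.9; PS = ½(54 - 6.875)(377) = 8883.0625. Total surplus = 23095.9625.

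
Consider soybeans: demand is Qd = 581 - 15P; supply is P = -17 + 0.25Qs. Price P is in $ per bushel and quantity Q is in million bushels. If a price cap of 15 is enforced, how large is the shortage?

Shortage = 228

In direct form, Qs = 68 + 4P.
At P = 15: Qd = 356 and Qs = 128.
Shortage = Qd - Qs = 356 - 128 = 228.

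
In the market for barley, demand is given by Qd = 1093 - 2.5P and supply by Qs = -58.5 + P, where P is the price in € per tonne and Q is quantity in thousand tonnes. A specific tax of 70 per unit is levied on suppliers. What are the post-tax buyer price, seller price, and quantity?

Suppliers keep P_s = P_b - 70 per unit, so supply in terms of the buyer price is Qs = -128.5 + P_b.
Market clearing requires 1093 - 2.5P_b = -128.5 + P_b; hence 1221.5 = 3.5P_b and P_b = 349.
So P_s = 279 and the quantity traded is Q = 1093 - 2.5(349) = 220.5.

P_b = 349, P_s = 279, Q = 220.5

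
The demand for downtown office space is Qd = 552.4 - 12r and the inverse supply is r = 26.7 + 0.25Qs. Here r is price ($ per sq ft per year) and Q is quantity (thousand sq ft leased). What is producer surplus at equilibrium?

Producer surplus = 420.5

Solving each curve for Q: Qs = -106.8 + 4r.
Set Qd = Qs: 552.4 - 12r = -106.8 + 4r, so 659.2 = 16r and r* = 41.2.
Then Q* = 552.4 - 12(41.2) = 58.
Supply choke price (Qs = 0): r = 26.7. Producer surplus = ½ × (41.2 - 26.7) × 58 = 420.5.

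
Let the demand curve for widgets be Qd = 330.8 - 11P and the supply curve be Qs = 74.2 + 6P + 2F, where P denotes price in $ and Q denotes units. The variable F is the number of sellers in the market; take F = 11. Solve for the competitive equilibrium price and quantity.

P* = 13.8, Q* = 179

With F = 11, supply is Qs = 96.2 + 6P.
Equating demand and supply, 330.8 - 11P = 96.2 + 6P gives 17P = 234.6, so P* = 13.8.
Plugging P* into demand: Q* = 330.8 - 11(13.8) = 179.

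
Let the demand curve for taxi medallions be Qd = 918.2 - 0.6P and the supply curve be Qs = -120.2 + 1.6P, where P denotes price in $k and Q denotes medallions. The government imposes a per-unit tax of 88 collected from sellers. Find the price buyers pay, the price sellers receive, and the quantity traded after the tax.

P_b = 536, P_s = 448, Q = 596.6

The tax drives a wedge P_b - P_s = 88. Substituting P_s = P_b - 88 into supply: Qs = -261 + 1.6P_b.
Equate demand and the shifted supply: 918.2 - 0.6P_b = -261 + 1.6P_b, giving 2.2P_b = 1179.2, so P_b = 536.
So P_s = 448 and the quantity traded is Q = 918.2 - 0.6(536) = 596.6.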